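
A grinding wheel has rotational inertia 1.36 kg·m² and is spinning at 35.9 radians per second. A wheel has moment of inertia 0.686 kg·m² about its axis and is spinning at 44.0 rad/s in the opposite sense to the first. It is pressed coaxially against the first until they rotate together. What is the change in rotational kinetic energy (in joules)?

ΔKE ≈ -1460 J

The coupling torques are internal; angular momentum about the shared axis is conserved.
Taking A's sense as positive: L = (1.360)(35.9) − (0.6860)(44.0) = 18.64 kg·m²·rad/s.
Combined I = 1.360 + 0.6860 = 2.046 kg·m².
ω_f = L / I = 18.64 / 2.046 = 9.110 rad/s.
KE_i = ½ΣIω² = 1540 J; KE_f = ½(2.046)(9.110)² = 84.91 J.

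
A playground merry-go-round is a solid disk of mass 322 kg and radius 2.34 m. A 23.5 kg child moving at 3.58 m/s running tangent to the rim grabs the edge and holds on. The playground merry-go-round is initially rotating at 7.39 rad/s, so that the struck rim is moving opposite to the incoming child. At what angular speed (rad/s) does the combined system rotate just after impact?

|ω_f| ≈ 6.25 rad/s

About the axle the impulsive forces during the collision are internal, so angular momentum about that axis is conserved.
I_p = ½(322)(2.34)² = 881.6 kg·m². Taking the sense of the child's angular momentum as positive, L_{child} = m v R = (23.5)(3.58)(2.34) = 196.9 kg·m²/s.
L_i = −I_p ω_p + m v R = −(881.6)(7.39) + 196.9 = -6318 kg·m²/s.
After sticking, I_f = I_p + m R² = 881.6 + (23.5)(2.34)² = 1010 kg·m².
ω_f = L_i / I_f = -6318 / 1010 = -6.254 rad/s.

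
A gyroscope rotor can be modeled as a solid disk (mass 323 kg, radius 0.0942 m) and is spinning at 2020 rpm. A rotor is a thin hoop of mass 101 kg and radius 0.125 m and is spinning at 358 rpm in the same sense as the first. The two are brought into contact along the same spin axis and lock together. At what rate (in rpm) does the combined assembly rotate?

The coupling torques are internal; angular momentum about the shared axis is conserved.
Moments of inertia: I_A = ½(323)(0.0942)² = 1.433 kg·m²; I_B = (101)(0.125)² = 1.578 kg·m².
Taking A's sense as positive: L = (1.433)(2020) + (1.578)(358) = 3460 kg·m²·rpm.
Combined I = 1.433 + 1.578 = 3.011 kg·m².
ω_f = L / I = 3460 / 3.011 = 1149 rpm.

|ω_f| ≈ 1150 rpm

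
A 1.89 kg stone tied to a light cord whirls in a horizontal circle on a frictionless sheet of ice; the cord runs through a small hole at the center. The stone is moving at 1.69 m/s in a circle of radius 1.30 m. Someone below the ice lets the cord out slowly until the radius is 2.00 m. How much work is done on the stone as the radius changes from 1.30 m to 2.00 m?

W ≈ -1.56 J

The only horizontal force on the mass is along the cord (radial), so it exerts no torque about the hole and angular momentum m v r is conserved.
v₂ = v₁ r₁ / r₂ = (1.69)(1.30) / (2.00) = 1.099 m/s.
W = ΔKE = ½m(v₂² − v₁²) = -1.559 J.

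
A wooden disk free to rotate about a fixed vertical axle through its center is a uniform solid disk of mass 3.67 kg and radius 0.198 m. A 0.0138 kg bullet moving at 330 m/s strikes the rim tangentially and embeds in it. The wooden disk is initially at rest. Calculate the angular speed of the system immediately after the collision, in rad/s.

The axle reaction passes through the axle and exerts no torque about it; angular momentum about the axle is conserved through the impact.
I_p = ½(3.67)(0.198)² = 0.07194 kg·m². Taking the sense of the bullet's angular momentum as positive, L_{bullet} = m v R = (0.0138)(330)(0.198) = 0.9017 kg·m²/s.
L_i = 0 + 0.9017 = 0.9017 kg·m²/s.
After sticking, I_f = I_p + m R² = 0.07194 + (0.0138)(0.198)² = 0.07248 kg·m².
ω_f = L_i / I_f = 0.9017 / 0.07248 = 12.44 rad/s.

|ω_f| ≈ 12.4 rad/s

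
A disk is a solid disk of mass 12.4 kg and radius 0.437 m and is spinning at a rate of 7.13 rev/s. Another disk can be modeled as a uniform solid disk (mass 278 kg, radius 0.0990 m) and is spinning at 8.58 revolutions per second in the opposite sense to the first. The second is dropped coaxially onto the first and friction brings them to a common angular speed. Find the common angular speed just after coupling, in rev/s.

|ω_f| ≈ 1.28 rev/s

No external torque acts about the common axis, so total angular momentum is conserved.
Moments of inertia: I_A = ½(12.4)(0.437)² = 1.184 kg·m²; I_B = ½(278)(0.0990)² = 1.362 kg·m².
Taking A's sense as positive: L = (1.184)(7.13) − (1.362)(8.58) = -3.247 kg·m²·rev/s.
Combined I = 1.184 + 1.362 = 2.546 kg·m².
ω_f = L / I = -3.247 / 2.546 = -1.275 rev/s.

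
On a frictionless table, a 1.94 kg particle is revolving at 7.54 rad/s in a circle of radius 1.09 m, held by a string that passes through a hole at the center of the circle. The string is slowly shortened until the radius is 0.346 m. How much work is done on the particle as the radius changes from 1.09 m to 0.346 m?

W ≈ 585 J

The constraining force is radial, so m r² ω about the center is conserved.
ω₂ = ω₁ (r₁/r₂)² = (7.54)(1.09/0.346)² = 74.83 rad/s.
W = ΔKE = ½m(v₂² − v₁²) = 584.7 J.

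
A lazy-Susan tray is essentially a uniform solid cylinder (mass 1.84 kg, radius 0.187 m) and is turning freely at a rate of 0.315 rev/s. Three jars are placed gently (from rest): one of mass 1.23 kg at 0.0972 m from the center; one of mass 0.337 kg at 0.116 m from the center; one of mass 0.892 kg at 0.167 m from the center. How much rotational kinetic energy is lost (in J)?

energy lost ≈ 0.0353 J

No external torque acts about the center; L_before = L_after.
I_p = ½(1.84)(0.187)² = 0.03217 kg·m².
Added inertia Σmr² = (1.23)(0.0972)² + (0.337)(0.116)² + (0.892)(0.167)² = 0.04103 kg·m²; I_f = 0.03217 + 0.04103 = 0.07320 kg·m².
ω_f = I_p ω_i / I_f = (0.03217)(0.315) / 0.07320 = 0.1384 rev/s.
KE_i = ½(0.03217)(1.979 rad/s)² = 0.06301 J; KE_f = ½(0.07320)(0.8698)² = 0.02769 J.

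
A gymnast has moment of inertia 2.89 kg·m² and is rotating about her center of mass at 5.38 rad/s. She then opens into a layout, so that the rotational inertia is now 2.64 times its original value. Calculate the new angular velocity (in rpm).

With no external torque about the axis, L is conserved: I₁ω₁ = I₂ω₂.
I₂ = 2.64 × 2.89 = 7.630 kg·m².
ω₂ = I₁ω₁ / I₂ = (2.890)(5.38 rad/s) / (7.630) = 2.038 rad/s = 19.46 rpm.

ω₂ ≈ 19.5 rpm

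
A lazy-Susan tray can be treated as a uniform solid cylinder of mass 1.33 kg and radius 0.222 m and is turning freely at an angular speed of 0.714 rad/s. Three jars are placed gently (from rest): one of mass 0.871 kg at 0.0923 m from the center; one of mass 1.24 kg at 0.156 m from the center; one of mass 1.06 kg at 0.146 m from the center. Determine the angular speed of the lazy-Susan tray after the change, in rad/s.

ω_f ≈ 0.252 rad/s

The added mass arrives with no angular momentum about the center, and any external torque about the center is negligible, so the system's angular momentum is conserved.
I_p = ½(1.33)(0.222)² = 0.03277 kg·m².
Added inertia Σmr² = (0.871)(0.0923)² + (1.24)(0.156)² + (1.06)(0.146)² = 0.06019 kg·m²; I_f = 0.03277 + 0.06019 = 0.09297 kg·m².
ω_f = I_p ω_i / I_f = (0.03277)(0.714) / 0.09297 = 0.2517 rad/s.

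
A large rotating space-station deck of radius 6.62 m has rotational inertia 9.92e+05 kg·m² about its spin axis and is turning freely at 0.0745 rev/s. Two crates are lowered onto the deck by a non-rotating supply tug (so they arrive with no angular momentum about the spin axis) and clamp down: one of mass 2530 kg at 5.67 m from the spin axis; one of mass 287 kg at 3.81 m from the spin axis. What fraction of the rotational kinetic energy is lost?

No external torque acts about the spin axis; L_before = L_after.
Added inertia Σmr² = (2530)(5.67)² + (287)(3.81)² = 85500 kg·m²; I_f = 9.920e+05 + 85500 = 1.078e+06 kg·m².
ω_f = I_p ω_i / I_f = (9.920e+05)(0.0745) / 1.078e+06 = 0.06859 rev/s.
KE_i = ½(9.920e+05)(0.4681 rad/s)² = 1.087e+05 J; KE_f = ½(1.078e+06)(0.4310)² = 1.001e+05 J.
Fraction lost = 0.07935.

fraction ≈ 0.0794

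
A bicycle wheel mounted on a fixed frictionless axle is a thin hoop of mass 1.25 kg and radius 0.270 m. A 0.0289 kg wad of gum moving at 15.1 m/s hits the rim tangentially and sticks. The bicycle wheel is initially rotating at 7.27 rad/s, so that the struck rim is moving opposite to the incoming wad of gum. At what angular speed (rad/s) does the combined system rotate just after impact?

About the axle the impulsive forces during the collision are internal, so angular momentum about that axis is conserved.
I_p = (1.25)(0.270)² = 0.09113 kg·m². Taking the sense of the wad of gum's angular momentum as positive, L_{wad} = m v R = (0.0289)(15.1)(0.270) = 0.1178 kg·m²/s.
L_i = −I_p ω_p + m v R = −(0.09113)(7.27) + 0.1178 = -0.5447 kg·m²/s.
After sticking, I_f = I_p + m R² = 0.09113 + (0.0289)(0.270)² = 0.09323 kg·m².
ω_f = L_i / I_f = -0.5447 / 0.09323 = -5.842 rad/s.

|ω_f| ≈ 5.84 rad/s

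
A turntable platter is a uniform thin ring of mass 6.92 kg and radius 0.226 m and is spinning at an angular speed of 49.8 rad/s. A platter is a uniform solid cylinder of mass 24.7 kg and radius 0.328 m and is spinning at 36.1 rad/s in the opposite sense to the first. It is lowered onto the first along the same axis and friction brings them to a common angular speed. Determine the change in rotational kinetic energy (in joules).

ΔKE ≈ -1030 J

The coupling torques are internal; angular momentum about the shared axis is conserved.
Moments of inertia: I_A = (6.92)(0.226)² = 0.3534 kg·m²; I_B = ½(24.7)(0.328)² = 1.329 kg·m².
Taking A's sense as positive: L = (0.3534)(49.8) − (1.329)(36.1) = -30.36 kg·m²·rad/s.
Combined I = 0.3534 + 1.329 = 1.682 kg·m².
ω_f = L / I = -30.36 / 1.682 = -18.05 rad/s.
KE_i = ½ΣIω² = 1304 J; KE_f = ½(1.682)(18.05)² = 274.0 J.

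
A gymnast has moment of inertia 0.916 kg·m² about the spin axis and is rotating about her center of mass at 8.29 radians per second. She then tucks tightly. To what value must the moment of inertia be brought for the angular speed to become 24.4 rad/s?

I₂ ≈ 0.311 kg·m²

No external torque acts about the spin axis, so angular momentum is conserved.
I₂ = I₁ω₁ / ω₂ = (0.916)(8.29) / (24.4) = 0.3112 kg·m².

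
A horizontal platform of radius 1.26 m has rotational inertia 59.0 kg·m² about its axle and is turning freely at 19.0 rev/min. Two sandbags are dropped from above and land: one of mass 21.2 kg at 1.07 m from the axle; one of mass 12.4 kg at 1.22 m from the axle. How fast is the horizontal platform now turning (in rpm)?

ω_f ≈ 11.0 rpm

The added mass arrives with no angular momentum about the axle, and any external torque about the axle is negligible, so the system's angular momentum is conserved.
Added inertia Σmr² = (21.2)(1.07)² + (12.4)(1.22)² = 42.73 kg·m²; I_f = 59.00 + 42.73 = 101.7 kg·m².
ω_f = I_p ω_i / I_f = (59.00)(19.0) / 101.7 = 11.02 rpm.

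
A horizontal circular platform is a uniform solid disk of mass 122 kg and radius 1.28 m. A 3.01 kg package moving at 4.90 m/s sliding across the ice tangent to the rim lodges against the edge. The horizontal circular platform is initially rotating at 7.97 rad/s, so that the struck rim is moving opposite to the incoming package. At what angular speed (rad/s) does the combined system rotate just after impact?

About the central axle the impulsive forces during the collision are internal, so angular momentum about that axis is conserved.
I_p = ½(122)(1.28)² = 99.94 kg·m². Taking the sense of the package's angular momentum as positive, L_{package} = m v R = (3.01)(4.90)(1.28) = 18.88 kg·m²/s.
L_i = −I_p ω_p + m v R = −(99.94)(7.97) + 18.88 = -777.7 kg·m²/s.
After sticking, I_f = I_p + m R² = 99.94 + (3.01)(1.28)² = 104.9 kg·m².
ω_f = L_i / I_f = -777.7 / 104.9 = -7.415 rad/s.

|ω_f| ≈ 7.42 rad/s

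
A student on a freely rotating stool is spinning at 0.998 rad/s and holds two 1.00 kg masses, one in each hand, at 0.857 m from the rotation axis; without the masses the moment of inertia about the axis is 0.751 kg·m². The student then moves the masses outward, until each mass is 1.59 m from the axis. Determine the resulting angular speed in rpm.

ω₂ ≈ 3.64 rpm

With no external torque about the axis, L is conserved: I₁ω₁ = I₂ω₂.
I₁ = 0.751 + 2(1.00)(0.857)² = 2.220 kg·m²; I₂ = 0.751 + 2(1.00)(1.59)² = 5.807 kg·m².
ω₂ = I₁ω₁ / I₂ = (2.220)(0.998 rad/s) / (5.807) = 0.3815 rad/s = 3.643 rpm.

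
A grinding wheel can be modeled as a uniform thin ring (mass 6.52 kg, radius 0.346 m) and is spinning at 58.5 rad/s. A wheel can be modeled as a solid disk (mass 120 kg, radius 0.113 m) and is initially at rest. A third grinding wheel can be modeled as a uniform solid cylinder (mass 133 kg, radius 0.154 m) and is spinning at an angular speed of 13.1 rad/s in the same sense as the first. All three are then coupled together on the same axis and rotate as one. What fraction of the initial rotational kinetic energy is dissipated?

The coupling torques are internal; angular momentum about the shared axis is conserved.
Moments of inertia: I_A = (6.52)(0.346)² = 0.7805 kg·m²; I_B = ½(120)(0.113)² = 0.7661 kg·m²; I_C = ½(133)(0.154)² = 1.577 kg·m².
Taking A's sense as positive: L = (0.7805)(58.5) + (1.577)(13.1) = 66.32 kg·m²·rad/s.
Combined I = 0.7805 + 0.7661 + 1.577 = 3.124 kg·m².
ω_f = L / I = 66.32 / 3.124 = 21.23 rad/s.
KE_i = ½ΣIω² = 1471 J; KE_f = ½(3.124)(21.23)² = 704.1 J.
Fraction dissipated = (KE_i − KE_f)/KE_i = 0.5214.

fraction ≈ 0.521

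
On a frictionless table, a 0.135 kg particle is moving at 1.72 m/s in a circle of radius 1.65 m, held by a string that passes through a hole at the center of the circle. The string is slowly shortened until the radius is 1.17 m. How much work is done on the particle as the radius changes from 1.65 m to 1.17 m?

Central (radial) force ⇒ zero torque about the center ⇒ m v r is constant.
v₂ = v₁ r₁ / r₂ = (1.72)(1.65) / (1.17) = 2.426 m/s.
W = ΔKE = ½m(v₂² − v₁²) = 0.1975 J.

W ≈ 0.197 J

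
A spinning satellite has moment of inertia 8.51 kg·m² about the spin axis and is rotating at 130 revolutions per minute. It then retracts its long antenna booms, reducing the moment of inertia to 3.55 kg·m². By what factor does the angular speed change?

Angular momentum about the spin axis is conserved since the torque about it is zero.
ω₂/ω₁ = I₁/I₂ = 8.510 / 3.550 = 2.397.

ω₂/ω₁ ≈ 2.40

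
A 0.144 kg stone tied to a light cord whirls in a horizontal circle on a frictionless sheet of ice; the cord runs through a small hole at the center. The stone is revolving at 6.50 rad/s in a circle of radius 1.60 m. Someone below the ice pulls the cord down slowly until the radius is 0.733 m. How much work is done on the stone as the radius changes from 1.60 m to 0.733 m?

W ≈ 29.3 J

The constraining force is radial, so m r² ω about the center is conserved.
ω₂ = ω₁ (r₁/r₂)² = (6.50)(1.60/0.733)² = 30.97 rad/s.
W = ΔKE = ½m(v₂² − v₁²) = 29.32 J.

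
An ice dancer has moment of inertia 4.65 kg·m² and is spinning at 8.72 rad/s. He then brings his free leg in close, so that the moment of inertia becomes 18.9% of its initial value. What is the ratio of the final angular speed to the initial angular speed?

ω₂/ω₁ ≈ 5.29

With no external torque about the axis, L is conserved: I₁ω₁ = I₂ω₂.
I₂ = 0.189 × 4.65 = 0.8789 kg·m².
ω₂/ω₁ = I₁/I₂ = 4.650 / 0.8789 = 5.291.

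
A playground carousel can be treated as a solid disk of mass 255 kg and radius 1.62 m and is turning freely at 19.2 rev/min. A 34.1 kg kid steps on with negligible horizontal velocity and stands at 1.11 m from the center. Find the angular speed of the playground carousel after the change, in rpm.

ω_f ≈ 17.1 rpm

No external torque acts about the center; L_before = L_after.
I_p = ½(255)(1.62)² = 334.6 kg·m².
Added inertia Σmr² = (34.1)(1.11)² = 42.01 kg·m²; I_f = 334.6 + 42.01 = 376.6 kg·m².
ω_f = I_p ω_i / I_f = (334.6)(19.2) / 376.6 = 17.06 rpm.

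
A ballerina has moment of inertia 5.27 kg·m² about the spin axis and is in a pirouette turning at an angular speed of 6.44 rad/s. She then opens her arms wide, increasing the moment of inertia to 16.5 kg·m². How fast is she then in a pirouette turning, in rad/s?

No external torque acts about the spin axis, so angular momentum is conserved.
ω₂ = I₁ω₁ / I₂ = (5.270)(6.44 rad/s) / (16.50) = 2.057 rad/s.

ω₂ ≈ 2.06 rad/s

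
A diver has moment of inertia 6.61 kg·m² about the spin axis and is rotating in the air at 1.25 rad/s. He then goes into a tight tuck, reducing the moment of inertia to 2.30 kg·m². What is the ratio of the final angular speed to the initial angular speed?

ω₂/ω₁ ≈ 2.87

No external torque acts about the spin axis, so angular momentum is conserved.
ω₂/ω₁ = I₁/I₂ = 6.610 / 2.300 = 2.874.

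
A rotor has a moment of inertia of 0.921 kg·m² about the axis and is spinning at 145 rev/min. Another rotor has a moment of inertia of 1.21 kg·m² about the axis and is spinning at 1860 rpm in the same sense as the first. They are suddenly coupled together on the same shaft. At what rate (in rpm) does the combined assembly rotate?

The coupling torques are internal; angular momentum about the shared axis is conserved.
Taking A's sense as positive: L = (0.9210)(145) + (1.210)(1860) = 2384 kg·m²·rpm.
Combined I = 0.9210 + 1.210 = 2.131 kg·m².
ω_f = L / I = 2384 / 2.131 = 1119 rpm.

|ω_f| ≈ 1120 rpm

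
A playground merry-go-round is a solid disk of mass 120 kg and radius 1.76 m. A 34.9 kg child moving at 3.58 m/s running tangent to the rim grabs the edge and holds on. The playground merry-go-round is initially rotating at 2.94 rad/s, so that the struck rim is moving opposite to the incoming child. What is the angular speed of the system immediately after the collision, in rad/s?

|ω_f| ≈ 1.11 rad/s

About the axle the impulsive forces during the collision are internal, so angular momentum about that axis is conserved.
I_p = ½(120)(1.76)² = 185.9 kg·m². Taking the sense of the child's angular momentum as positive, L_{child} = m v R = (34.9)(3.58)(1.76) = 219.9 kg·m²/s.
L_i = −I_p ω_p + m v R = −(185.9)(2.94) + 219.9 = -326.5 kg·m²/s.
After sticking, I_f = I_p + m R² = 185.9 + (34.9)(1.76)² = 294.0 kg·m².
ω_f = L_i / I_f = -326.5 / 294.0 = -1.111 rad/s.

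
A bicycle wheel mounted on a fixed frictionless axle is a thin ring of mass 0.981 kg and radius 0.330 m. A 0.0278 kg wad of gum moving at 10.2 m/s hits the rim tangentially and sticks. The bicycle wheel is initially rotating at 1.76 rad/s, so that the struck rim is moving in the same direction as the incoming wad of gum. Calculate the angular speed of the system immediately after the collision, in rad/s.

|ω_f| ≈ 2.56 rad/s

About the axle the impulsive forces during the collision are internal, so angular momentum about that axis is conserved.
I_p = (0.981)(0.330)² = 0.1068 kg·m². Taking the sense of the wad of gum's angular momentum as positive, L_{wad} = m v R = (0.0278)(10.2)(0.330) = 0.09357 kg·m²/s.
L_i = +I_p ω_p + m v R = +(0.1068)(1.76) + 0.09357 = 0.2816 kg·m²/s.
After sticking, I_f = I_p + m R² = 0.1068 + (0.0278)(0.330)² = 0.1099 kg·m².
ω_f = L_i / I_f = 0.2816 / 0.1099 = 2.563 rad/s.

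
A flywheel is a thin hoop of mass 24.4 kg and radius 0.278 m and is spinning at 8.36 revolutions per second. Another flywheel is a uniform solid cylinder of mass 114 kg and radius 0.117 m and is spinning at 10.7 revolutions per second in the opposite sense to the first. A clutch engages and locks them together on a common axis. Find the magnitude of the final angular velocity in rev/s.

No external torque acts about the common axis, so total angular momentum is conserved.
Moments of inertia: I_A = (24.4)(0.278)² = 1.886 kg·m²; I_B = ½(114)(0.117)² = 0.7803 kg·m².
Taking A's sense as positive: L = (1.886)(8.36) − (0.7803)(10.7) = 7.416 kg·m²·rev/s.
Combined I = 1.886 + 0.7803 = 2.666 kg·m².
ω_f = L / I = 7.416 / 2.666 = 2.782 rev/s.

|ω_f| ≈ 2.78 rev/s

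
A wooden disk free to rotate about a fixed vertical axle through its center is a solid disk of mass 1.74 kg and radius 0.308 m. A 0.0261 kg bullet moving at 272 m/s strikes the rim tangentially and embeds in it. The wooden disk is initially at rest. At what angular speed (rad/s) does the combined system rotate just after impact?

|ω_f| ≈ 25.7 rad/s

The axle reaction passes through the axle and exerts no torque about it; angular momentum about the axle is conserved through the impact.
I_p = ½(1.74)(0.308)² = 0.08253 kg·m². Taking the sense of the bullet's angular momentum as positive, L_{bullet} = m v R = (0.0261)(272)(0.308) = 2.187 kg·m²/s.
L_i = 0 + 2.187 = 2.187 kg·m²/s.
After sticking, I_f = I_p + m R² = 0.08253 + (0.0261)(0.308)² = 0.08501 kg·m².
ω_f = L_i / I_f = 2.187 / 0.08501 = 25.72 rad/s.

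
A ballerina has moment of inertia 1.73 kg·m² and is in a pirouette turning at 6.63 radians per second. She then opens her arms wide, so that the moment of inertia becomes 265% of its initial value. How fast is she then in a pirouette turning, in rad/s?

With no external torque about the axis, L is conserved: I₁ω₁ = I₂ω₂.
I₂ = 2.65 × 1.73 = 4.585 kg·m².
ω₂ = I₁ω₁ / I₂ = (1.730)(6.63 rad/s) / (4.585) = 2.502 rad/s.

ω₂ ≈ 2.50 rad/s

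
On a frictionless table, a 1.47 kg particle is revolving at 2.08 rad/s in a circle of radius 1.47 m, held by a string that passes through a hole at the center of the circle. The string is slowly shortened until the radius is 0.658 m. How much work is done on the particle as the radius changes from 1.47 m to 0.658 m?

W ≈ 27.4 J

No torque about the axis ⇒ m r₁² ω₁ = m r₂² ω₂.
ω₂ = ω₁ (r₁/r₂)² = (2.08)(1.47/0.658)² = 10.38 rad/s.
W = ΔKE = ½m(v₂² − v₁²) = 27.42 J.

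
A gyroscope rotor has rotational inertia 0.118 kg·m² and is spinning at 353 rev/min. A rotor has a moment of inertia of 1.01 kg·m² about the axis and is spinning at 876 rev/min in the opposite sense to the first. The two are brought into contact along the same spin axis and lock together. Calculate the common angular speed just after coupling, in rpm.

|ω_f| ≈ 747 rpm

No external torque acts about the common axis, so total angular momentum is conserved.
Taking A's sense as positive: L = (0.1180)(353) − (1.010)(876) = -843.1 kg·m²·rpm.
Combined I = 0.1180 + 1.010 = 1.128 kg·m².
ω_f = L / I = -843.1 / 1.128 = -747.4 rpm.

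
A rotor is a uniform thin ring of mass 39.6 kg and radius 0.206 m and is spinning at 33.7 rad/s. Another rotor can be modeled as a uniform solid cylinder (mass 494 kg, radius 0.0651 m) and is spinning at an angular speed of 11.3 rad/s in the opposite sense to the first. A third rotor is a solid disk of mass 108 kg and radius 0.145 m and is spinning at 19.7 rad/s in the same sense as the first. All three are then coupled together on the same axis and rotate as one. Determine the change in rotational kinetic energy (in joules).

ΔKE ≈ -657 J

The coupling torques are internal; angular momentum about the shared axis is conserved.
Moments of inertia: I_A = (39.6)(0.206)² = 1.680 kg·m²; I_B = ½(494)(0.0651)² = 1.047 kg·m²; I_C = ½(108)(0.145)² = 1.135 kg·m².
Taking A's sense as positive: L = (1.680)(33.7) − (1.047)(11.3) + (1.135)(19.7) = 67.17 kg·m²·rad/s.
Combined I = 1.680 + 1.047 + 1.135 = 3.863 kg·m².
ω_f = L / I = 67.17 / 3.863 = 17.39 rad/s.
KE_i = ½ΣIω² = 1241 J; KE_f = ½(3.863)(17.39)² = 584.0 J.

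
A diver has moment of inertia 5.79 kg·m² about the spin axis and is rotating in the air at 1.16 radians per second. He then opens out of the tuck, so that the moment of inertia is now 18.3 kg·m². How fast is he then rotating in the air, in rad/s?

ω₂ ≈ 0.367 rad/s

Angular momentum about the spin axis is conserved since the torque about it is zero.
ω₂ = I₁ω₁ / I₂ = (5.790)(1.16 rad/s) / (18.30) = 0.3670 rad/s.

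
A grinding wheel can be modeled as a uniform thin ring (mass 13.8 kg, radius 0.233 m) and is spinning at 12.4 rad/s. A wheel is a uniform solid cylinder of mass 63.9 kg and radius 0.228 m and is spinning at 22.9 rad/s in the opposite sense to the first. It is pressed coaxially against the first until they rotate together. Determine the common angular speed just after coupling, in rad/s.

The coupling torques are internal; angular momentum about the shared axis is conserved.
Moments of inertia: I_A = (13.8)(0.233)² = 0.7492 kg·m²; I_B = ½(63.9)(0.228)² = 1.661 kg·m².
Taking A's sense as positive: L = (0.7492)(12.4) − (1.661)(22.9) = -28.74 kg·m²·rad/s.
Combined I = 0.7492 + 1.661 = 2.410 kg·m².
ω_f = L / I = -28.74 / 2.410 = -11.93 rad/s.

|ω_f| ≈ 11.9 rad/s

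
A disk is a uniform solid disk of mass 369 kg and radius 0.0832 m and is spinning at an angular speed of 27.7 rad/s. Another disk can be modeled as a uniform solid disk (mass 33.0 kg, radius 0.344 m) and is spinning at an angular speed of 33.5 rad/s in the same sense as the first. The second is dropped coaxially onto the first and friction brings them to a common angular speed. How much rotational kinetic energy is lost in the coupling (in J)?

No external torque acts about the common axis, so total angular momentum is conserved.
Moments of inertia: I_A = ½(369)(0.0832)² = 1.277 kg·m²; I_B = ½(33.0)(0.344)² = 1.953 kg·m².
Taking A's sense as positive: L = (1.277)(27.7) + (1.953)(33.5) = 100.8 kg·m²·rad/s.
Combined I = 1.277 + 1.953 = 3.230 kg·m².
ω_f = L / I = 100.8 / 3.230 = 31.21 rad/s.
KE_i = ½ΣIω² = 1586 J; KE_f = ½(3.230)(31.21)² = 1573 J.

ΔKE lost ≈ 13.0 J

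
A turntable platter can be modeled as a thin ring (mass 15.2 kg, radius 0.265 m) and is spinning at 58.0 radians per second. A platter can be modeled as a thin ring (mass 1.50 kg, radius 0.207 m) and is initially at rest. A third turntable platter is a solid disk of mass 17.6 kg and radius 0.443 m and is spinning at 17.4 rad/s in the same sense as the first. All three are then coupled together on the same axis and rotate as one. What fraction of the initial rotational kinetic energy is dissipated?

fraction ≈ 0.281

The coupling torques are internal; angular momentum about the shared axis is conserved.
Moments of inertia: I_A = (15.2)(0.265)² = 1.067 kg·m²; I_B = (1.50)(0.207)² = 0.06427 kg·m²; I_C = ½(17.6)(0.443)² = 1.727 kg·m².
Taking A's sense as positive: L = (1.067)(58.0) + (1.727)(17.4) = 91.96 kg·m²·rad/s.
Combined I = 1.067 + 0.06427 + 1.727 = 2.859 kg·m².
ω_f = L / I = 91.96 / 2.859 = 32.17 rad/s.
KE_i = ½ΣIω² = 2057 J; KE_f = ½(2.859)(32.17)² = 1479 J.
Fraction dissipated = (KE_i − KE_f)/KE_i = 0.2809.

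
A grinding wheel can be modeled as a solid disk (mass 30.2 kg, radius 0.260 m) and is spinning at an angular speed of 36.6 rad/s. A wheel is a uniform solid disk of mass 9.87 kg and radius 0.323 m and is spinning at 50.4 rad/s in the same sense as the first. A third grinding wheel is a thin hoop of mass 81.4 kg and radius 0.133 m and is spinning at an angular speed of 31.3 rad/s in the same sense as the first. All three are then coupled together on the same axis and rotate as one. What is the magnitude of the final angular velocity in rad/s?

|ω_f| ≈ 36.4 rad/s

No external torque acts about the common axis, so total angular momentum is conserved.
Moments of inertia: I_A = ½(30.2)(0.260)² = 1.021 kg·m²; I_B = ½(9.87)(0.323)² = 0.5149 kg·m²; I_C = (81.4)(0.133)² = 1.440 kg·m².
Taking A's sense as positive: L = (1.021)(36.6) + (0.5149)(50.4) + (1.440)(31.3) = 108.4 kg·m²·rad/s.
Combined I = 1.021 + 0.5149 + 1.440 = 2.976 kg·m².
ω_f = L / I = 108.4 / 2.976 = 36.42 rad/s.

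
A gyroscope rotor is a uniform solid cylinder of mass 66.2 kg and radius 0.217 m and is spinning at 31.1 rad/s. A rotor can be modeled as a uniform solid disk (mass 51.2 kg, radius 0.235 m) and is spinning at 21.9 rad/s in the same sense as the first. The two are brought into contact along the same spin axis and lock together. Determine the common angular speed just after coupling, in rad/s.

|ω_f| ≈ 26.7 rad/s

The coupling torques are internal; angular momentum about the shared axis is conserved.
Moments of inertia: I_A = ½(66.2)(0.217)² = 1.559 kg·m²; I_B = ½(51.2)(0.235)² = 1.414 kg·m².
Taking A's sense as positive: L = (1.559)(31.1) + (1.414)(21.9) = 79.44 kg·m²·rad/s.
Combined I = 1.559 + 1.414 = 2.972 kg·m².
ω_f = L / I = 79.44 / 2.972 = 26.72 rad/s.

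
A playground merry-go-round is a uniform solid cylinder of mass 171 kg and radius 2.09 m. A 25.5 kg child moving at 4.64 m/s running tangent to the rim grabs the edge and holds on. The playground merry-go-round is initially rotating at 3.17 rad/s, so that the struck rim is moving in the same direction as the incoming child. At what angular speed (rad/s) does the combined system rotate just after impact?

The axle reaction passes through the axle and exerts no torque about it; angular momentum about the axle is conserved through the impact.
I_p = ½(171)(2.09)² = 373.5 kg·m². Taking the sense of the child's angular momentum as positive, L_{child} = m v R = (25.5)(4.64)(2.09) = 247.3 kg·m²/s.
L_i = +I_p ω_p + m v R = +(373.5)(3.17) + 247.3 = 1431 kg·m²/s.
After sticking, I_f = I_p + m R² = 373.5 + (25.5)(2.09)² = 484.9 kg·m².
ω_f = L_i / I_f = 1431 / 484.9 = 2.952 rad/s.

|ω_f| ≈ 2.95 rad/s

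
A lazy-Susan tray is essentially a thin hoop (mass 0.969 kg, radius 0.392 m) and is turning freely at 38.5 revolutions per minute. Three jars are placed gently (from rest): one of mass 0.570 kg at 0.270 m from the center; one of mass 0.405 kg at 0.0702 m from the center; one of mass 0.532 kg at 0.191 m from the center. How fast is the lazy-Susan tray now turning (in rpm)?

No external torque acts about the center; L_before = L_after.
I_p = (0.969)(0.392)² = 0.1489 kg·m².
Added inertia Σmr² = (0.570)(0.270)² + (0.405)(0.0702)² + (0.532)(0.191)² = 0.06296 kg·m²; I_f = 0.1489 + 0.06296 = 0.2119 kg·m².
ω_f = I_p ω_i / I_f = (0.1489)(38.5) / 0.2119 = 27.06 rpm.

ω_f ≈ 27.1 rpm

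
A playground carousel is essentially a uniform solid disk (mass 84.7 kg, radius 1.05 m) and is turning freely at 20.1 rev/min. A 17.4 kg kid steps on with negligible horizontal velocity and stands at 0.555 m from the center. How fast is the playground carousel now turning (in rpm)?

ω_f ≈ 18.0 rpm

No external torque acts about the center; L_before = L_after.
I_p = ½(84.7)(1.05)² = 46.69 kg·m².
Added inertia Σmr² = (17.4)(0.555)² = 5.360 kg·m²; I_f = 46.69 + 5.360 = 52.05 kg·m².
ω_f = I_p ω_i / I_f = (46.69)(20.1) / 52.05 = 18.03 rpm.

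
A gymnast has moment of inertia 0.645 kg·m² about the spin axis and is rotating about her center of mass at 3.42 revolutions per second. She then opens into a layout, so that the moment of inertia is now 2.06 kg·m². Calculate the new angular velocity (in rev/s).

With no external torque about the axis, L is conserved: I₁ω₁ = I₂ω₂.
ω₂ = I₁ω₁ / I₂ = (0.6450)(3.42 rev/s) / (2.060) = 1.071 rev/s.

ω₂ ≈ 1.07 rev/s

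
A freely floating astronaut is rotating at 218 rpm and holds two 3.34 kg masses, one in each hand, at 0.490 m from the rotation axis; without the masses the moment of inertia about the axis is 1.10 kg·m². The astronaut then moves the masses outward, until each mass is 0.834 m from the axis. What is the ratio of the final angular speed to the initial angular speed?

Angular momentum about the spin axis is conserved since the torque about it is zero.
I₁ = 1.10 + 2(3.34)(0.490)² = 2.704 kg·m²; I₂ = 1.10 + 2(3.34)(0.834)² = 5.746 kg·m².
ω₂/ω₁ = I₁/I₂ = 2.704 / 5.746 = 0.4705.

ω₂/ω₁ ≈ 0.471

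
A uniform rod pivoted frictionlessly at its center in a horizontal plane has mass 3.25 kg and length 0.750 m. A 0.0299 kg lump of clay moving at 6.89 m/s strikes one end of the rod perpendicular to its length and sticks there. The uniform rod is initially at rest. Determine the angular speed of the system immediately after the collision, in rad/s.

The axle reaction passes through the pivot and exerts no torque about it; angular momentum about the pivot is conserved through the impact.
I_p = (1/12)(3.25)(0.750)² = 0.1523 kg·m². Taking the sense of the lump of clay's angular momentum as positive, L_{lump} = m v R = (0.0299)(6.89)(0.750/2) = 0.07725 kg·m²/s.
L_i = 0 + 0.07725 = 0.07725 kg·m²/s.
After sticking, I_f = I_p + m R² = 0.1523 + (0.0299)(0.750/2)² = 0.1565 kg·m².
ω_f = L_i / I_f = 0.07725 / 0.1565 = 0.4935 rad/s.

|ω_f| ≈ 0.493 rad/s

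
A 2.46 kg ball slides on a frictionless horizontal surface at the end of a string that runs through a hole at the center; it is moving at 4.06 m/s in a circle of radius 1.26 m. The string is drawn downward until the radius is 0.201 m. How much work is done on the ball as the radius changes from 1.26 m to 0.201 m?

W ≈ 776 J

The only horizontal force on the mass is along the cord (radial), so it exerts no torque about the hole and angular momentum m v r is conserved.
v₂ = v₁ r₁ / r₂ = (4.06)(1.26) / (0.201) = 25.45 m/s.
W = ΔKE = ½m(v₂² − v₁²) = 776.4 J.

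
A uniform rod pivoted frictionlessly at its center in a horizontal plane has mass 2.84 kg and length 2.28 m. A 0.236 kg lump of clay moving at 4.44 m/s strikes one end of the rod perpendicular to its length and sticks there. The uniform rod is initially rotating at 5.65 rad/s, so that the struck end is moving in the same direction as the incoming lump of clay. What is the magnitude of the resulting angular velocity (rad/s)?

|ω_f| ≈ 5.30 rad/s

About the pivot the impulsive forces during the collision are internal, so angular momentum about that axis is conserved.
I_p = (1/12)(2.84)(2.28)² = 1.230 kg·m². Taking the sense of the lump of clay's angular momentum as positive, L_{lump} = m v R = (0.236)(4.44)(2.28/2) = 1.195 kg·m²/s.
L_i = +I_p ω_p + m v R = +(1.230)(5.65) + 1.195 = 8.146 kg·m²/s.
After sticking, I_f = I_p + m R² = 1.230 + (0.236)(2.28/2)² = 1.537 kg·m².
ω_f = L_i / I_f = 8.146 / 1.537 = 5.300 rad/s.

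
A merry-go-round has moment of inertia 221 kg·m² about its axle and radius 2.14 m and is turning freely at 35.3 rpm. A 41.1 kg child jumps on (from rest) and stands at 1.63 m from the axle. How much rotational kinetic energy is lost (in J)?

energy lost ≈ 499 J

The added mass arrives with no angular momentum about the axle, and any external torque about the axle is negligible, so the system's angular momentum is conserved.
Added inertia Σmr² = (41.1)(1.63)² = 109.2 kg·m²; I_f = 221.0 + 109.2 = 330.2 kg·m².
ω_f = I_p ω_i / I_f = (221.0)(35.3) / 330.2 = 23.63 rpm.
KE_i = ½(221.0)(3.697 rad/s)² = 1510 J; KE_f = ½(330.2)(2.474)² = 1011 J.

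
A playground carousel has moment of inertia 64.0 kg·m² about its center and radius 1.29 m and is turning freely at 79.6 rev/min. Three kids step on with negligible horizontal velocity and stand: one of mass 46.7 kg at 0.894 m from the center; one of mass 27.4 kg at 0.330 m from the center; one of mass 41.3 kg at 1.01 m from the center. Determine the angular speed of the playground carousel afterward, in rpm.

No external torque acts about the center; L_before = L_after.
Added inertia Σmr² = (46.7)(0.894)² + (27.4)(0.330)² + (41.3)(1.01)² = 82.44 kg·m²; I_f = 64.00 + 82.44 = 146.4 kg·m².
ω_f = I_p ω_i / I_f = (64.00)(79.6) / 146.4 = 34.79 rpm.

ω_f ≈ 34.8 rpm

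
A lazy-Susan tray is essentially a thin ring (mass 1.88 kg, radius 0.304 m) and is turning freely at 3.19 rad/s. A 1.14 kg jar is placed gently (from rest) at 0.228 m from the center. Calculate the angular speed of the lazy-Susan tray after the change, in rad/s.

ω_f ≈ 2.38 rad/s

The added mass arrives with no angular momentum about the center, and any external torque about the center is negligible, so the system's angular momentum is conserved.
I_p = (1.88)(0.304)² = 0.1737 kg·m².
Added inertia Σmr² = (1.14)(0.228)² = 0.05926 kg·m²; I_f = 0.1737 + 0.05926 = 0.2330 kg·m².
ω_f = I_p ω_i / I_f = (0.1737)(3.19) / 0.2330 = 2.379 rad/s.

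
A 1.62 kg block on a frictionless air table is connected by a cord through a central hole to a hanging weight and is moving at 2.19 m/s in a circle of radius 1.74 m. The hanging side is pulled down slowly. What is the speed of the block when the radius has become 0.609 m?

Central (radial) force ⇒ zero torque about the center ⇒ m v r is constant.
v₂ = v₁ r₁ / r₂ = (2.19)(1.74) / (0.609) = 6.257 m/s.

v₂ ≈ 6.26 m/s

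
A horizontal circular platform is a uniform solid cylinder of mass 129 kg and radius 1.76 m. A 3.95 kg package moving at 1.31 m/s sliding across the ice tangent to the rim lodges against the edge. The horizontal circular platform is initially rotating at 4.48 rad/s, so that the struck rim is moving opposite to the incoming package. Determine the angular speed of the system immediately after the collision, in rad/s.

The axle reaction passes through the central axle and exerts no torque about it; angular momentum about the central axle is conserved through the impact.
I_p = ½(129)(1.76)² = 199.8 kg·m². Taking the sense of the package's angular momentum as positive, L_{package} = m v R = (3.95)(1.31)(1.76) = 9.107 kg·m²/s.
L_i = −I_p ω_p + m v R = −(199.8)(4.48) + 9.107 = -886.0 kg·m²/s.
After sticking, I_f = I_p + m R² = 199.8 + (3.95)(1.76)² = 212.0 kg·m².
ω_f = L_i / I_f = -886.0 / 212.0 = -4.179 rad/s.

|ω_f| ≈ 4.18 rad/s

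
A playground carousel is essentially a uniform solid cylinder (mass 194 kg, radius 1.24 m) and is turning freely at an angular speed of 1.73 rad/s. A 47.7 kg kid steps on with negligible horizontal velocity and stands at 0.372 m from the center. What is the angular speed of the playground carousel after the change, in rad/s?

No external torque acts about the center; L_before = L_after.
I_p = ½(194)(1.24)² = 149.1 kg·m².
Added inertia Σmr² = (47.7)(0.372)² = 6.601 kg·m²; I_f = 149.1 + 6.601 = 155.7 kg·m².
ω_f = I_p ω_i / I_f = (149.1)(1.73) / 155.7 = 1.657 rad/s.

ω_f ≈ 1.66 rad/s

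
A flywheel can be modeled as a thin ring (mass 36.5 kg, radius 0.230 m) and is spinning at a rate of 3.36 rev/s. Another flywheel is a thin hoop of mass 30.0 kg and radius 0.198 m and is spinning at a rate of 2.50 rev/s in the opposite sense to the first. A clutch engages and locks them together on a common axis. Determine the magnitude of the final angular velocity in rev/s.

|ω_f| ≈ 1.14 rev/s

No external torque acts about the common axis, so total angular momentum is conserved.
Moments of inertia: I_A = (36.5)(0.230)² = 1.931 kg·m²; I_B = (30.0)(0.198)² = 1.176 kg·m².
Taking A's sense as positive: L = (1.931)(3.36) − (1.176)(2.50) = 3.547 kg·m²·rev/s.
Combined I = 1.931 + 1.176 = 3.107 kg·m².
ω_f = L / I = 3.547 / 3.107 = 1.142 rev/s.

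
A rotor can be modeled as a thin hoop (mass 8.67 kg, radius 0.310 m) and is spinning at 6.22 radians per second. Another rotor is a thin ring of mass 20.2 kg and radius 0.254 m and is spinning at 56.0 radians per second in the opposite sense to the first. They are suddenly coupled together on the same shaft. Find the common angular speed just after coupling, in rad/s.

No external torque acts about the common axis, so total angular momentum is conserved.
Moments of inertia: I_A = (8.67)(0.310)² = 0.8332 kg·m²; I_B = (20.2)(0.254)² = 1.303 kg·m².
Taking A's sense as positive: L = (0.8332)(6.22) − (1.303)(56.0) = -67.80 kg·m²·rad/s.
Combined I = 0.8332 + 1.303 = 2.136 kg·m².
ω_f = L / I = -67.80 / 2.136 = -31.73 rad/s.

|ω_f| ≈ 31.7 rad/s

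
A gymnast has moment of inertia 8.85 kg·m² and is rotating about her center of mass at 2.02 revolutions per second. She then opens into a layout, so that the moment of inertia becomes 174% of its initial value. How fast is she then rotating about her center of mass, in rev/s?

Angular momentum about the spin axis is conserved since the torque about it is zero.
I₂ = 1.74 × 8.85 = 15.40 kg·m².
ω₂ = I₁ω₁ / I₂ = (8.850)(2.02 rev/s) / (15.40) = 1.161 rev/s.

ω₂ ≈ 1.16 rev/s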